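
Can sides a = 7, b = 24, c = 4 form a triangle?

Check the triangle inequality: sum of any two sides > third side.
a + b vs c: 7 + 24 = 31 > 4  ✓
a + c vs b: 7 + 4 = 11 ≤ 24  ✗
b + c vs a: 24 + 4 = 28 > 7  ✓

No: 7 + 4 = 11 is not > 24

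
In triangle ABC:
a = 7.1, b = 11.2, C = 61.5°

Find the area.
Two sides and the included angle (SAS): A = ½·a·b·sin(C) = ½·7.1·11.2·sin(61.5°)
sin(61.5°) ≈ 0.878817
A ≈ ½·79.52·0.878817 = 39.76·0.878817 ≈ 34.9418

Area = 34.94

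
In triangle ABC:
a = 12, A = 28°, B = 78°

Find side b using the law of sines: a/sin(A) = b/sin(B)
a/sin(A) = b/sin(B)  ⇒  b = a·sin(B)/sin(A) = 12·sin(78°)/sin(28°)
sin(78°) ≈ 0.978148, sin(28°) ≈ 0.469472
b ≈ 12·0.978148/0.469472 ≈ 11.7378/0.469472 ≈ 25.0021

b = 25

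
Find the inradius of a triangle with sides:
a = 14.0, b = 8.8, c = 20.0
r = Area/s where s is the semi-perimeter.
s = (14.0 + 8.8 + 20.0)/2 = 42.8/2 = 21.4
Area = √(s(s−a)(s−b)(s−c)) = √(21.4·7.4·12.6·1.4) ≈ √2793.47 ≈ 52.8533
r ≈ 52.8533/21.4 ≈ 2.46978

r = 2.47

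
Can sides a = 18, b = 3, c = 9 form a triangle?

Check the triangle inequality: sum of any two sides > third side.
a + b vs c: 18 + 3 = 21 > 9  ✓
a + c vs b: 18 + 9 = 27 > 3  ✓
b + c vs a: 3 + 9 = 12 ≤ 18  ✗

No: 3 + 9 = 12 is not > 18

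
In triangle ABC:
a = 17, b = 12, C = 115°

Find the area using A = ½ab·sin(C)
A = ½·a·b·sin(C) = ½·17·12·sin(115°)
sin(115°) ≈ 0.906308
A ≈ ½·204·0.906308 = 102·0.906308 ≈ 92.4434

Area = 92.44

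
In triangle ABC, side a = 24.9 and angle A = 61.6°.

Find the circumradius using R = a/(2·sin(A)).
R = a/(2·sin(A)) = 24.9/(2·sin(61.6°))
sin(61.6°) ≈ 0.879649
R ≈ 24.9/(2·0.879649) = 24.9/1.7593 ≈ 14.1534

R = 14.15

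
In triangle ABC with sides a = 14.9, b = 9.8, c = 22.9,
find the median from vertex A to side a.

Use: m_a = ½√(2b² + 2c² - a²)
m_a = ½√(2·9.8² + 2·22.9² − 14.9²) = ½√(2·96.04 + 2·524.41 − 222.01) = ½√(192.08 + 1048.82 − 222.01) = ½√1018.89
√1018.89 ≈ 31.9201, so m_a ≈ 15.96

m_a = 15.96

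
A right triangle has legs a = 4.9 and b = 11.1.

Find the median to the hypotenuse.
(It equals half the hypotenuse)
Hypotenuse c = √(a² + b²) = √(24.01 + 123.21) = √147.22 ≈ 12.1334
Median to hypotenuse = c/2 ≈ 12.1334/2 ≈ 6.06671

Median = 6.067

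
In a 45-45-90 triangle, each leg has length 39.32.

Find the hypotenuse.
In a 45-45-90 triangle the sides are in ratio 1 : 1 : √2, so hypotenuse = leg·√2.
Hypotenuse = 39.32·√2 ≈ 39.32·1.41421 ≈ 55.6069

Hypotenuse = 39.32√2 = 55.61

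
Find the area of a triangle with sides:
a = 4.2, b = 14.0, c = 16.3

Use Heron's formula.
s = (4.2 + 14.0 + 16.3)/2 = 34.5/2 = 17.25
s − a = 13.05, s − b = 3.25, s − c = 0.95
s(s−a)(s−b)(s−c) = 17.25·13.05·3.25·0.95 ≈ 695.035
Area = √695.035 ≈ 26.3635

Area = 26.36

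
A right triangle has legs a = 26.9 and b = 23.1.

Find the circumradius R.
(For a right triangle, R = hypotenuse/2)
Hypotenuse c = √(a² + b²) = √(723.61 + 533.61) = √1257.22 ≈ 35.4573
R = c/2 ≈ 35.4573/2 ≈ 17.7286

R = 17.73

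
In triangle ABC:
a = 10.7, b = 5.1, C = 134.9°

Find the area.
Two sides and the included angle (SAS): A = ½·a·b·sin(C) = ½·10.7·5.1·sin(134.9°)
sin(134.9°) ≈ 0.70834
A ≈ ½·54.57·0.70834 = 27.285·0.70834 ≈ 19.3271

Area = 19.33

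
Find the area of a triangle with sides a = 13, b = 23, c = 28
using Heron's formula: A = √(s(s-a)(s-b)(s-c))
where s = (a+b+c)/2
s = (13 + 23 + 28)/2 = 64/2 = 32
s − a = 19, s − b = 9, s − c = 4
s(s−a)(s−b)(s−c) = 32·19·9·4 = 21888
Area = √21888 ≈ 147.946

s = 32.0, Area = 147.9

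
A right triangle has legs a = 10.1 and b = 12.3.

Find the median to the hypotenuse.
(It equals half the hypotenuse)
Hypotenuse c = √(a² + b²) = √(102.01 + 151.29) = √253.3 ≈ 15.9154
Median to hypotenuse = c/2 ≈ 15.9154/2 ≈ 7.9577

Median = 7.958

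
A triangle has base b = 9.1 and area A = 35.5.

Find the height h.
A = ½·b·h  ⇒  h = 2A/b = 2·35.5/9.1 = 71/9.1 ≈ 7.8022

h = 7.802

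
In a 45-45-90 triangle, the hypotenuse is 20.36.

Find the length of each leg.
In a 45-45-90 triangle hypotenuse = leg·√2, so leg = hypotenuse/√2.
Leg = 20.36/√2 ≈ 20.36/1.41421 ≈ 14.3967

Each leg = 14.4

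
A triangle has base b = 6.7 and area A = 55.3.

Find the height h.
A = ½·b·h  ⇒  h = 2A/b = 2·55.3/6.7 = 110.6/6.7 ≈ 16.5075

h = 16.51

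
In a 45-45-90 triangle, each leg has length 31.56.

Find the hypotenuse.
In a 45-45-90 triangle the sides are in ratio 1 : 1 : √2, so hypotenuse = leg·√2.
Hypotenuse = 31.56·√2 ≈ 31.56·1.41421 ≈ 44.6326

Hypotenuse = 31.56√2 = 44.63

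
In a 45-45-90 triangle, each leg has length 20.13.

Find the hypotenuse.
In a 45-45-90 triangle the sides are in ratio 1 : 1 : √2, so hypotenuse = leg·√2.
Hypotenuse = 20.13·√2 ≈ 20.13·1.41421 ≈ 28.4681

Hypotenuse = 20.13√2 = 28.47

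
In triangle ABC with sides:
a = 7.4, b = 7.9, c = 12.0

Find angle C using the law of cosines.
c² = a² + b² − 2ab·cos(C)  ⇒  cos(C) = (a² + b² − c²)/(2ab)
cos(C) = (7.4² + 7.9² − 12.0²)/(2·7.4·7.9) = (54.76 + 62.41 − 144)/116.92 = -26.83/116.92 ≈ -0.229473
C = arccos(-0.229473) ≈ 103.266°

C = 103.3°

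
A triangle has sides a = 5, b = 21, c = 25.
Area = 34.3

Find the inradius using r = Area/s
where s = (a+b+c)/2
s = (5 + 21 + 25)/2 = 51/2 = 25.5
r = Area/s = 34.3/25.5 ≈ 1.3451

r = 1.345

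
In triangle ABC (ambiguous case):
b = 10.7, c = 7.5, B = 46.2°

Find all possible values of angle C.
b/sin(B) = c/sin(C)  ⇒  sin(C) = c·sin(B)/b = 7.5·sin(46.2°)/10.7
sin(46.2°) ≈ 0.72176
sin(C) ≈ 7.5·0.72176/10.7 ≈ 5.4132/10.7 ≈ 0.505907
Candidate 1: C₁ = arcsin(0.505907) ≈ 30.3916°  →  A = 180° − 46.2° − 30.3916° ≈ 103.408° > 0, valid
Candidate 2: C₂ = 180° − C₁ ≈ 149.608°  →  A = 180° − 46.2° − 149.608° ≈ -15.8084° ≤ 0, not a valid triangle

C = 30.39° (one solution)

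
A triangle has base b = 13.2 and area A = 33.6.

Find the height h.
A = ½·b·h  ⇒  h = 2A/b = 2·33.6/13.2 = 67.2/13.2 ≈ 5.09091

h = 5.091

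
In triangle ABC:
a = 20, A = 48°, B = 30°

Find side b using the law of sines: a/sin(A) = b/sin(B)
a/sin(A) = b/sin(B)  ⇒  b = a·sin(B)/sin(A) = 20·sin(30°)/sin(48°)
sin(30°) ≈ 0.5, sin(48°) ≈ 0.743145
b ≈ 20·0.5/0.743145 ≈ 10/0.743145 ≈ 13.4563

b = 13.46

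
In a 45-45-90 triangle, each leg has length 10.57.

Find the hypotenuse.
In a 45-45-90 triangle the sides are in ratio 1 : 1 : √2, so hypotenuse = leg·√2.
Hypotenuse = 10.57·√2 ≈ 10.57·1.41421 ≈ 14.9482

Hypotenuse = 10.57√2 = 14.95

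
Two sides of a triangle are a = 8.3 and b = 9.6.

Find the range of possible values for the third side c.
Triangle inequality: |a − b| < c < a + b
|a − b| = |8.3 − 9.6| = 1.3
a + b = 8.3 + 9.6 = 17.9

1.3 < c < 17.9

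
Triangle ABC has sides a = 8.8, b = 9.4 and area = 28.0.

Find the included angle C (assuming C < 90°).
Area = ½·a·b·sin(C)  ⇒  sin(C) = 2·Area/(a·b) = 2·28.0/(8.8·9.4) = 56/82.72 ≈ 0.676983
C = arcsin(0.676983) ≈ 42.6083° (taking the acute solution since C < 90°)

C = 42.61°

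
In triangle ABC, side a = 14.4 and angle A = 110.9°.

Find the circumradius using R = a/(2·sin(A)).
R = a/(2·sin(A)) = 14.4/(2·sin(110.9°))
sin(110.9°) ≈ 0.934204
R ≈ 14.4/(2·0.934204) = 14.4/1.86841 ≈ 7.70709

R = 7.707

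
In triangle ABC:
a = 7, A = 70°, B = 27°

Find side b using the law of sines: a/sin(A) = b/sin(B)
a/sin(A) = b/sin(B)  ⇒  b = a·sin(B)/sin(A) = 7·sin(27°)/sin(70°)
sin(27°) ≈ 0.45399, sin(70°) ≈ 0.939693
b ≈ 7·0.45399/0.939693 ≈ 3.17793/0.939693 ≈ 3.38189

b = 3.382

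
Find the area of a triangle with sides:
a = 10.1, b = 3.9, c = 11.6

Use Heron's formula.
s = (10.1 + 3.9 + 11.6)/2 = 25.6/2 = 12.8
s − a = 2.7, s − b = 8.9, s − c = 1.2
s(s−a)(s−b)(s−c) = 12.8·2.7·8.9·1.2 ≈ 369.101
Area = √369.101 ≈ 19.212

Area = 19.21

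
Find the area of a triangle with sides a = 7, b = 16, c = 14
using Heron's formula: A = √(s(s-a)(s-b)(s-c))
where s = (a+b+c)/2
s = (7 + 16 + 14)/2 = 37/2 = 18.5
s − a = 11.5, s − b = 2.5, s − c = 4.5
s(s−a)(s−b)(s−c) = 18.5·11.5·2.5·4.5 = 2393.4375
Area = √2393.4375 ≈ 48.9228

s = 18.5, Area = 48.92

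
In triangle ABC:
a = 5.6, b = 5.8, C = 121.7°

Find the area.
Two sides and the included angle (SAS): A = ½·a·b·sin(C) = ½·5.6·5.8·sin(121.7°)
sin(121.7°) ≈ 0.850811
A ≈ ½·32.48·0.850811 = 16.24·0.850811 ≈ 13.8172

Area = 13.82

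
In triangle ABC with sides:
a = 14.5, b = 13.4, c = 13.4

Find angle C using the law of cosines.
c² = a² + b² − 2ab·cos(C)  ⇒  cos(C) = (a² + b² − c²)/(2ab)
cos(C) = (14.5² + 13.4² − 13.4²)/(2·14.5·13.4) = (210.25 + 179.56 − 179.56)/388.6 = 210.25/388.6 ≈ 0.541045
C = arccos(0.541045) ≈ 57.2452°

C = 57.25°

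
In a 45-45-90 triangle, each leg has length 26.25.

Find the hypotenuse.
In a 45-45-90 triangle the sides are in ratio 1 : 1 : √2, so hypotenuse = leg·√2.
Hypotenuse = 26.25·√2 ≈ 26.25·1.41421 ≈ 37.1231

Hypotenuse = 26.25√2 = 37.12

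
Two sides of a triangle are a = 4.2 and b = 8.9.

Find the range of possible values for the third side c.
Triangle inequality: |a − b| < c < a + b
|a − b| = |4.2 − 8.9| = 4.7
a + b = 4.2 + 8.9 = 13.1

4.7 < c < 13.1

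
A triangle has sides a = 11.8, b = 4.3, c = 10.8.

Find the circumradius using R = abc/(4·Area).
First find the area with Heron's formula.
s = (11.8 + 4.3 + 10.8)/2 = 13.45
Area = √(s(s−a)(s−b)(s−c)) = √(13.45·1.65·9.15·2.65) ≈ √538.113 ≈ 23.1973
abc = 11.8·4.3·10.8 = 547.992
R = abc/(4·Area) ≈ 547.992/(4·23.1973) = 547.992/92.789 ≈ 5.90578

R = 5.906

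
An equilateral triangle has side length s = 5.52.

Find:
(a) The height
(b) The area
(a) The height splits the triangle into two 30-60-90 halves: h = s·√3/2 = 5.52·1.73205/2 ≈ 9.56092/2 ≈ 4.78046
(b) Area = (√3/4)·s² = (√3/4)·5.52² = (√3/4)·30.4704 ≈ 0.433013·30.4704 ≈ 13.1941

Height = 4.78, Area = 13.19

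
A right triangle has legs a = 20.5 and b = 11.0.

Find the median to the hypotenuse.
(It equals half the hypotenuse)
Hypotenuse c = √(a² + b²) = √(420.25 + 121) = √541.25 ≈ 23.2648
Median to hypotenuse = c/2 ≈ 23.2648/2 ≈ 11.6324

Median = 11.63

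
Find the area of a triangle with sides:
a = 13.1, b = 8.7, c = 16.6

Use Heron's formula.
s = (13.1 + 8.7 + 16.6)/2 = 38.4/2 = 19.2
s − a = 6.1, s − b = 10.5, s − c = 2.6
s(s−a)(s−b)(s−c) = 19.2·6.1·10.5·2.6 ≈ 3197.38
Area = √3197.38 ≈ 56.5453

Area = 56.55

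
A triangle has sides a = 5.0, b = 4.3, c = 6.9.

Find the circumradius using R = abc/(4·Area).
First find the area with Heron's formula.
s = (5.0 + 4.3 + 6.9)/2 = 8.1
Area = √(s(s−a)(s−b)(s−c)) = √(8.1·3.1·3.8·1.2) ≈ √114.502 ≈ 10.7005
abc = 5.0·4.3·6.9 = 148.35
R = abc/(4·Area) ≈ 148.35/(4·10.7005) = 148.35/42.8022 ≈ 3.46595

R = 3.466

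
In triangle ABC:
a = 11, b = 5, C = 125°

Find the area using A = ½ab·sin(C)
A = ½·a·b·sin(C) = ½·11·5·sin(125°)
sin(125°) ≈ 0.819152
A ≈ ½·55·0.819152 = 27.5·0.819152 ≈ 22.5267

Area = 22.53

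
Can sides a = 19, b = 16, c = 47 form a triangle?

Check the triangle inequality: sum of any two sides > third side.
a + b vs c: 19 + 16 = 35 ≤ 47  ✗
a + c vs b: 19 + 47 = 66 > 16  ✓
b + c vs a: 16 + 47 = 63 > 19  ✓

No: 19 + 16 = 35 is not > 47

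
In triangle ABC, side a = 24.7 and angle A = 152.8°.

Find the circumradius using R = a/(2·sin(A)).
R = a/(2·sin(A)) = 24.7/(2·sin(152.8°))
sin(152.8°) ≈ 0.457098
R ≈ 24.7/(2·0.457098) = 24.7/0.914196 ≈ 27.0183

R = 27.02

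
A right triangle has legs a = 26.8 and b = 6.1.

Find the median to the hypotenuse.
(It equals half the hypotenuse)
Hypotenuse c = √(a² + b²) = √(718.24 + 37.21) = √755.45 ≈ 27.4855
Median to hypotenuse = c/2 ≈ 27.4855/2 ≈ 13.7427

Median = 13.74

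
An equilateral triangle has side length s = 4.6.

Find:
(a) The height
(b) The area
(a) The height splits the triangle into two 30-60-90 halves: h = s·√3/2 = 4.6·1.73205/2 ≈ 7.96743/2 ≈ 3.98372
(b) Area = (√3/4)·s² = (√3/4)·4.6² = (√3/4)·21.16 ≈ 0.433013·21.16 ≈ 9.16255

Height = 3.984, Area = 9.163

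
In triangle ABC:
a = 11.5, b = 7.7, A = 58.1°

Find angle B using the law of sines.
a/sin(A) = b/sin(B)  ⇒  sin(B) = b·sin(A)/a = 7.7·sin(58.1°)/11.5
sin(58.1°) ≈ 0.848972
sin(B) ≈ 7.7·0.848972/11.5 ≈ 6.53708/11.5 ≈ 0.568442
B = arcsin(0.568442) ≈ 34.6416°
(Since b ≤ a we need B ≤ A, so the obtuse alternative 180° − 34.6416° ≈ 145.358° is rejected.)

B = 34.64°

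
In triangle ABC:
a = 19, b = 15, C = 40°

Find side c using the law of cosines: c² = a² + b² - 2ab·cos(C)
c² = 19² + 15² − 2·19·15·cos(40°)
cos(40°) ≈ 0.766044
c² ≈ 361 + 225 − 570·(0.766044) ≈ 586 − 436.645 ≈ 149.355
c ≈ √149.355 ≈ 12.2211

c = 12.22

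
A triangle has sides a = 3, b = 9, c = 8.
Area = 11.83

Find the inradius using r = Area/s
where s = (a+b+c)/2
s = (3 + 9 + 8)/2 = 20/2 = 10
r = Area/s = 11.83/10 ≈ 1.183

r = 1.183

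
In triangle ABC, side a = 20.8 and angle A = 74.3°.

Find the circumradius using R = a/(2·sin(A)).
R = a/(2·sin(A)) = 20.8/(2·sin(74.3°))
sin(74.3°) ≈ 0.962692
R ≈ 20.8/(2·0.962692) = 20.8/1.92538 ≈ 10.803

R = 10.8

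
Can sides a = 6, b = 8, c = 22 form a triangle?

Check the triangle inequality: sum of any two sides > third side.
a + b vs c: 6 + 8 = 14 ≤ 22  ✗
a + c vs b: 6 + 22 = 28 > 8  ✓
b + c vs a: 8 + 22 = 30 > 6  ✓

No: 6 + 8 = 14 is not > 22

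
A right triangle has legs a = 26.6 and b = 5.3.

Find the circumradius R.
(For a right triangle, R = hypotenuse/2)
Hypotenuse c = √(a² + b²) = √(707.56 + 28.09) = √735.65 ≈ 27.1229
R = c/2 ≈ 27.1229/2 ≈ 13.5614

R = 13.56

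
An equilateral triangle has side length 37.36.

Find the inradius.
r = Area/s with s the semi-perimeter.
Area = (√3/4)·37.36² = (√3/4)·1395.7696 ≈ 0.433013·1395.7696 ≈ 604.386
s = 3·37.36/2 = 56.04
r ≈ 604.386/56.04 ≈ 10.7849
(Equivalently r = side/(2√3) = 37.36/3.4641 ≈ 10.7849.)

r = 10.78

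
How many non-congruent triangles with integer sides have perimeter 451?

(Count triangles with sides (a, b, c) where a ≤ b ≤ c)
Let a ≤ b ≤ c with a + b + c = 451. The only binding inequality is a + b > c, i.e. 451 − c > c, so c < 451/2; and c ≥ 451/3 since c is the largest side.
So 151 ≤ c ≤ 225. For each c, b runs from ⌈(451 − c)/2⌉ up to c (then a = 451 − b − c satisfies 1 ≤ a ≤ b automatically), giving c − ⌈(451 − c)/2⌉ + 1 choices.
Summing over c: 2 + 3 + 5 + 6 + … + 111 + 113  (75 terms, c = 151, …, 225) = 4294
Check (closed form: nearest integer to p²/48 for even p, (p+3)²/48 for odd p): (451+3)²/48 = 454²/48 = 206116/48 ≈ 4294.08 → 4294

4294 triangles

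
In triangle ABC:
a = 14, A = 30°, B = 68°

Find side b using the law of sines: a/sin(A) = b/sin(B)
a/sin(A) = b/sin(B)  ⇒  b = a·sin(B)/sin(A) = 14·sin(68°)/sin(30°)
sin(68°) ≈ 0.927184, sin(30°) ≈ 0.5
b ≈ 14·0.927184/0.5 ≈ 12.9806/0.5 ≈ 25.9611

b = 25.96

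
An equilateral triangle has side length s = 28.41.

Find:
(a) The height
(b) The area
(a) The height splits the triangle into two 30-60-90 halves: h = s·√3/2 = 28.41·1.73205/2 ≈ 49.2076/2 ≈ 24.6038
(b) Area = (√3/4)·s² = (√3/4)·28.41² = (√3/4)·807.1281 ≈ 0.433013·807.1281 ≈ 349.497

Height = 24.6, Area = 349.5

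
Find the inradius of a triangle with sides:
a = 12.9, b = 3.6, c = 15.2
r = Area/s where s is the semi-perimeter.
s = (12.9 + 3.6 + 15.2)/2 = 31.7/2 = 15.85
Area = √(s(s−a)(s−b)(s−c)) = √(15.85·2.95·12.25·0.65) ≈ √372.307 ≈ 19.2952
r ≈ 19.2952/15.85 ≈ 1.21737

r = 1.217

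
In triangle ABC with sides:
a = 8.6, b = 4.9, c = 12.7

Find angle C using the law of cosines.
c² = a² + b² − 2ab·cos(C)  ⇒  cos(C) = (a² + b² − c²)/(2ab)
cos(C) = (8.6² + 4.9² − 12.7²)/(2·8.6·4.9) = (73.96 + 24.01 − 161.29)/84.28 = -63.32/84.28 ≈ -0.751305
C = arccos(-0.751305) ≈ 138.704°

C = 138.7°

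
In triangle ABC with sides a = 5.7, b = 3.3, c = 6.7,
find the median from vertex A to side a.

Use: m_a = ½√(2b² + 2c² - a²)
m_a = ½√(2·3.3² + 2·6.7² − 5.7²) = ½√(2·10.89 + 2·44.89 − 32.49) = ½√(21.78 + 89.78 − 32.49) = ½√79.07
√79.07 ≈ 8.89213, so m_a ≈ 4.44607

m_a = 4.446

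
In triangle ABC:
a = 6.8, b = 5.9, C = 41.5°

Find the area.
Two sides and the included angle (SAS): A = ½·a·b·sin(C) = ½·6.8·5.9·sin(41.5°)
sin(41.5°) ≈ 0.66262
A ≈ ½·40.12·0.66262 = 20.06·0.66262 ≈ 13.2922

Area = 13.29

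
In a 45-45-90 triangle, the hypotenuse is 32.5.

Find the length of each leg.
In a 45-45-90 triangle hypotenuse = leg·√2, so leg = hypotenuse/√2.
Leg = 32.5/√2 ≈ 32.5/1.41421 ≈ 22.981

Each leg = 22.98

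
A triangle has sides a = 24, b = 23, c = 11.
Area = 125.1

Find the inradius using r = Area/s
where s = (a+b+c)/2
s = (24 + 23 + 11)/2 = 58/2 = 29
r = Area/s = 125.1/29 ≈ 4.31379

r = 4.314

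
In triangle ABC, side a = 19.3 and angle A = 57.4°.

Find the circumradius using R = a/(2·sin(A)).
R = a/(2·sin(A)) = 19.3/(2·sin(57.4°))
sin(57.4°) ≈ 0.842452
R ≈ 19.3/(2·0.842452) = 19.3/1.6849 ≈ 11.4547

R = 11.45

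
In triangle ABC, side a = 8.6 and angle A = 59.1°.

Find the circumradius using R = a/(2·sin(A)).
R = a/(2·sin(A)) = 8.6/(2·sin(59.1°))
sin(59.1°) ≈ 0.858065
R ≈ 8.6/(2·0.858065) = 8.6/1.71613 ≈ 5.01128

R = 5.011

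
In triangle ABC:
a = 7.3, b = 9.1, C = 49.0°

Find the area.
Two sides and the included angle (SAS): A = ½·a·b·sin(C) = ½·7.3·9.1·sin(49.0°)
sin(49.0°) ≈ 0.75471
A ≈ ½·66.43·0.75471 = 33.215·0.75471 ≈ 25.0677

Area = 25.07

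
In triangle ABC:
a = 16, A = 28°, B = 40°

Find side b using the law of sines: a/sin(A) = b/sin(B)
a/sin(A) = b/sin(B)  ⇒  b = a·sin(B)/sin(A) = 16·sin(40°)/sin(28°)
sin(40°) ≈ 0.642788, sin(28°) ≈ 0.469472
b ≈ 16·0.642788/0.469472 ≈ 10.2846/0.469472 ≈ 21.9068

b = 21.91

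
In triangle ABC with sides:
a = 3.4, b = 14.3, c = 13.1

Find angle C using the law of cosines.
c² = a² + b² − 2ab·cos(C)  ⇒  cos(C) = (a² + b² − c²)/(2ab)
cos(C) = (3.4² + 14.3² − 13.1²)/(2·3.4·14.3) = (11.56 + 204.49 − 171.61)/97.24 = 44.44/97.24 ≈ 0.457014
C = arccos(0.457014) ≈ 62.8054°

C = 62.81°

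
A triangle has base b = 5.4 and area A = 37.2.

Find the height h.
A = ½·b·h  ⇒  h = 2A/b = 2·37.2/5.4 = 74.4/5.4 ≈ 13.7778

h = 13.78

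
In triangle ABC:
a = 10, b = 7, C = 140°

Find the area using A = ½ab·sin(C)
A = ½·a·b·sin(C) = ½·10·7·sin(140°)
sin(140°) ≈ 0.642788
A ≈ ½·70·0.642788 = 35·0.642788 ≈ 22.4976

Area = 22.5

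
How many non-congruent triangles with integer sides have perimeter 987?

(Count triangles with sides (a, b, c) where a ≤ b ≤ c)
Let a ≤ b ≤ c with a + b + c = 987. The only binding inequality is a + b > c, i.e. 987 − c > c, so c < 987/2; and c ≥ 987/3 since c is the largest side.
So 329 ≤ c ≤ 493. For each c, b runs from ⌈(987 − c)/2⌉ up to c (then a = 987 − b − c satisfies 1 ≤ a ≤ b automatically), giving c − ⌈(987 − c)/2⌉ + 1 choices.
Summing over c: 1 + 2 + 4 + 5 + … + 245 + 247  (165 terms, c = 329, …, 493) = 20419
Check (closed form: nearest integer to p²/48 for even p, (p+3)²/48 for odd p): (987+3)²/48 = 990²/48 = 980100/48 ≈ 20418.75 → 20419

20419 triangles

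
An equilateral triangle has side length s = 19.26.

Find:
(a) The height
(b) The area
(a) The height splits the triangle into two 30-60-90 halves: h = s·√3/2 = 19.26·1.73205/2 ≈ 33.3593/2 ≈ 16.6796
(b) Area = (√3/4)·s² = (√3/4)·19.26² = (√3/4)·370.9476 ≈ 0.433013·370.9476 ≈ 160.625

Height = 16.68, Area = 160.6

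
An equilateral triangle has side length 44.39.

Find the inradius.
r = Area/s with s the semi-perimeter.
Area = (√3/4)·44.39² = (√3/4)·1970.4721 ≈ 0.433013·1970.4721 ≈ 853.239
s = 3·44.39/2 = 66.585
r ≈ 853.239/66.585 ≈ 12.8143
(Equivalently r = side/(2√3) = 44.39/3.4641 ≈ 12.8143.)

r = 12.81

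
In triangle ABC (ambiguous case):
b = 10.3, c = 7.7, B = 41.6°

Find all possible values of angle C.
b/sin(B) = c/sin(C)  ⇒  sin(C) = c·sin(B)/b = 7.7·sin(41.6°)/10.3
sin(41.6°) ≈ 0.663926
sin(C) ≈ 7.7·0.663926/10.3 ≈ 5.11223/10.3 ≈ 0.496333
Candidate 1: C₁ = arcsin(0.496333) ≈ 29.7577°  →  A = 180° − 41.6° − 29.7577° ≈ 108.642° > 0, valid
Candidate 2: C₂ = 180° − C₁ ≈ 150.242°  →  A = 180° − 41.6° − 150.242° ≈ -11.8423° ≤ 0, not a valid triangle

C = 29.76° (one solution)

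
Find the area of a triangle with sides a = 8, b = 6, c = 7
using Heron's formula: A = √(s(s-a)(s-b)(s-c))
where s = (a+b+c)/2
s = (8 + 6 + 7)/2 = 21/2 = 10.5
s − a = 2.5, s − b = 4.5, s − c = 3.5
s(s−a)(s−b)(s−c) = 10.5·2.5·4.5·3.5 = 413.4375
Area = √413.4375 ≈ 20.3332

s = 10.5, Area = 20.33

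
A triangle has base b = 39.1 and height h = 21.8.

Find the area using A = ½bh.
A = ½·b·h = ½·39.1·21.8 = ½·852.38 = 426.19

Area = 426.19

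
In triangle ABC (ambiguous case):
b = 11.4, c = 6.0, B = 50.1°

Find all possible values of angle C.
b/sin(B) = c/sin(C)  ⇒  sin(C) = c·sin(B)/b = 6.0·sin(50.1°)/11.4
sin(50.1°) ≈ 0.767165
sin(C) ≈ 6.0·0.767165/11.4 ≈ 4.60299/11.4 ≈ 0.403771
Candidate 1: C₁ = arcsin(0.403771) ≈ 23.8141°  →  A = 180° − 50.1° − 23.8141° ≈ 106.086° > 0, valid
Candidate 2: C₂ = 180° − C₁ ≈ 156.186°  →  A = 180° − 50.1° − 156.186° ≈ -26.2859° ≤ 0, not a valid triangle

C = 23.81° (one solution)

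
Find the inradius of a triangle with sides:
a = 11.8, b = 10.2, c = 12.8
r = Area/s where s is the semi-perimeter.
s = (11.8 + 10.2 + 12.8)/2 = 34.8/2 = 17.4
Area = √(s(s−a)(s−b)(s−c)) = √(17.4·5.6·7.2·4.6) ≈ √3227.21 ≈ 56.8086
r ≈ 56.8086/17.4 ≈ 3.26486

r = 3.265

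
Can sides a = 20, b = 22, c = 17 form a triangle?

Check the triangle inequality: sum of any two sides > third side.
a + b vs c: 20 + 22 = 42 > 17  ✓
a + c vs b: 20 + 17 = 37 > 22  ✓
b + c vs a: 22 + 17 = 39 > 20  ✓

Yes, triangle inequality satisfied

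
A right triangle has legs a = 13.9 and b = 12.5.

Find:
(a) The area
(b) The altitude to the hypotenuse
(a) The legs are perpendicular, so Area = ½·a·b = ½·13.9·12.5 = ½·173.75 = 86.875
(b) Hypotenuse c = √(a² + b²) = √(193.21 + 156.25) = √349.46 ≈ 18.6938
    Area = ½·c·h_c  ⇒  h_c = 2·Area/c = 173.75/18.6938 ≈ 9.2945

Area = 86.875, h_c = 9.295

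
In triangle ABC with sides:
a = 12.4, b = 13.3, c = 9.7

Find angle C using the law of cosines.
c² = a² + b² − 2ab·cos(C)  ⇒  cos(C) = (a² + b² − c²)/(2ab)
cos(C) = (12.4² + 13.3² − 9.7²)/(2·12.4·13.3) = (153.76 + 176.89 − 94.09)/329.84 = 236.56/329.84 ≈ 0.717196
C = arccos(0.717196) ≈ 44.1765°

C = 44.18°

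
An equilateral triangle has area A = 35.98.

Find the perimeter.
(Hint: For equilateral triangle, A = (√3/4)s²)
A = (√3/4)s²  ⇒  s² = 4A/√3 = 4·35.98/√3 = 143.92/1.73205 ≈ 83.0923
s ≈ √83.0923 ≈ 9.1155
Perimeter = 3s ≈ 3·9.1155 ≈ 27.3465

Perimeter = 27.35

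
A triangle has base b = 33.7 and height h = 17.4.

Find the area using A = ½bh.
A = ½·b·h = ½·33.7·17.4 = ½·586.38 = 293.19

Area = 293.19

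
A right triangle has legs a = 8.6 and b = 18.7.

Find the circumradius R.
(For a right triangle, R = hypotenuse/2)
Hypotenuse c = √(a² + b²) = √(73.96 + 349.69) = √423.65 ≈ 20.5828
R = c/2 ≈ 20.5828/2 ≈ 10.2914

R = 10.29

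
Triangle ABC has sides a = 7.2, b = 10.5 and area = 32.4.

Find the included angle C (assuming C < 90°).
Area = ½·a·b·sin(C)  ⇒  sin(C) = 2·Area/(a·b) = 2·32.4/(7.2·10.5) = 64.8/75.6 ≈ 0.857143
C = arcsin(0.857143) ≈ 58.9973° (taking the acute solution since C < 90°)

C = 59°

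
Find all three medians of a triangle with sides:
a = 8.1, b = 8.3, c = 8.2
Median formula: m_a = ½√(2b² + 2c² − a²) (and cyclically). a² = 65.61, b² = 68.89, c² = 67.24.
m_a = ½√(2·68.89 + 2·67.24 − 65.61) = ½√206.65 ≈ ½·14.3753 ≈ 7.18766
m_b = ½√(2·65.61 + 2·67.24 − 68.89) = ½√196.81 ≈ ½·14.0289 ≈ 7.01445
m_c = ½√(2·65.61 + 2·68.89 − 67.24) = ½√201.76 ≈ ½·14.2042 ≈ 7.10211

m_a = 7.188, m_b = 7.014, m_c = 7.102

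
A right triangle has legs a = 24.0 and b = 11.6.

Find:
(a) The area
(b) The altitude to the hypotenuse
(a) The legs are perpendicular, so Area = ½·a·b = ½·24.0·11.6 = ½·278.4 = 139.2
(b) Hypotenuse c = √(a² + b²) = √(576 + 134.56) = √710.56 ≈ 26.6563
    Area = ½·c·h_c  ⇒  h_c = 2·Area/c = 278.4/26.6563 ≈ 10.444

Area = 139.2, h_c = 10.44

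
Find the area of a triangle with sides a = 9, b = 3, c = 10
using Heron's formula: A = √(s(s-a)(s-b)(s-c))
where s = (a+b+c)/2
s = (9 + 3 + 10)/2 = 22/2 = 11
s − a = 2, s − b = 8, s − c = 1
s(s−a)(s−b)(s−c) = 11·2·8·1 = 176
Area = √176 ≈ 13.2665

s = 11.0, Area = 13.27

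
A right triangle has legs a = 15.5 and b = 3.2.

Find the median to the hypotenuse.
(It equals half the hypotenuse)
Hypotenuse c = √(a² + b²) = √(240.25 + 10.24) = √250.49 ≈ 15.8269
Median to hypotenuse = c/2 ≈ 15.8269/2 ≈ 7.91344

Median = 7.913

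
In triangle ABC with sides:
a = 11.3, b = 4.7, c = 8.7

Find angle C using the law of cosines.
c² = a² + b² − 2ab·cos(C)  ⇒  cos(C) = (a² + b² − c²)/(2ab)
cos(C) = (11.3² + 4.7² − 8.7²)/(2·11.3·4.7) = (127.69 + 22.09 − 75.69)/106.22 = 74.09/106.22 ≈ 0.697515
C = arccos(0.697515) ≈ 45.7721°

C = 45.77°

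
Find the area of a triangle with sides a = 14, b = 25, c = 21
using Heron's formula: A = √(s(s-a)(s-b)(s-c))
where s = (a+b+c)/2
s = (14 + 25 + 21)/2 = 60/2 = 30
s − a = 16, s − b = 5, s − c = 9
s(s−a)(s−b)(s−c) = 30·16·5·9 = 21600
Area = √21600 ≈ 146.969

s = 30.0, Area = 147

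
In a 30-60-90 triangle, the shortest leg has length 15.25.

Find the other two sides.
In a 30-60-90 triangle the sides are in ratio 1 : √3 : 2 (short leg : long leg : hypotenuse).
Long leg = 15.25·√3 ≈ 15.25·1.73205 ≈ 26.4138
Hypotenuse = 2·15.25 = 30.5

Long leg = 15.25√3 = 26.41, Hypotenuse = 30.5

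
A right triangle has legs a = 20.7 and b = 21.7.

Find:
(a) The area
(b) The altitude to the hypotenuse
(a) The legs are perpendicular, so Area = ½·a·b = ½·20.7·21.7 = ½·449.19 = 224.595
(b) Hypotenuse c = √(a² + b²) = √(428.49 + 470.89) = √899.38 ≈ 29.9897
    Area = ½·c·h_c  ⇒  h_c = 2·Area/c = 449.19/29.9897 ≈ 14.9782

Area = 224.595, h_c = 14.98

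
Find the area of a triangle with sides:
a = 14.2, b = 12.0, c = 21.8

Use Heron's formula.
s = (14.2 + 12.0 + 21.8)/2 = 48/2 = 24
s − a = 9.8, s − b = 12, s − c = 2.2
s(s−a)(s−b)(s−c) = 24·9.8·12·2.2 ≈ 6209.28
Area = √6209.28 ≈ 78.799

Area = 78.8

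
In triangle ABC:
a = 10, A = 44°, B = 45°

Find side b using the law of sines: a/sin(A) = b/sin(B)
a/sin(A) = b/sin(B)  ⇒  b = a·sin(B)/sin(A) = 10·sin(45°)/sin(44°)
sin(45°) ≈ 0.707107, sin(44°) ≈ 0.694658
b ≈ 10·0.707107/0.694658 ≈ 7.07107/0.694658 ≈ 10.1792

b = 10.18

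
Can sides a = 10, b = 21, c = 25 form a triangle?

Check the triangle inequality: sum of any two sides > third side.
a + b vs c: 10 + 21 = 31 > 25  ✓
a + c vs b: 10 + 25 = 35 > 21  ✓
b + c vs a: 21 + 25 = 46 > 10  ✓

Yes, triangle inequality satisfied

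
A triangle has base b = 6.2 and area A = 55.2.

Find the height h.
A = ½·b·h  ⇒  h = 2A/b = 2·55.2/6.2 = 110.4/6.2 ≈ 17.8065

h = 17.81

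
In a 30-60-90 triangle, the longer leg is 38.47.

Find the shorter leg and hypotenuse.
In a 30-60-90 triangle the sides are in ratio 1 : √3 : 2, so short leg = long leg/√3 and hypotenuse = 2·(short leg).
Short leg = 38.47/√3 ≈ 38.47/1.73205 ≈ 22.2107
Hypotenuse = 2·22.2107 ≈ 44.4213

Short leg = 22.21, Hypotenuse = 44.42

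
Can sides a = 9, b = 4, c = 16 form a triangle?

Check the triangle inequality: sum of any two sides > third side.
a + b vs c: 9 + 4 = 13 ≤ 16  ✗
a + c vs b: 9 + 16 = 25 > 4  ✓
b + c vs a: 4 + 16 = 20 > 9  ✓

No: 9 + 4 = 13 is not > 16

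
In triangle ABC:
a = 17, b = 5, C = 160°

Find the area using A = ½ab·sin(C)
A = ½·a·b·sin(C) = ½·17·5·sin(160°)
sin(160°) ≈ 0.34202
A ≈ ½·85·0.34202 = 42.5·0.34202 ≈ 14.5359

Area = 14.54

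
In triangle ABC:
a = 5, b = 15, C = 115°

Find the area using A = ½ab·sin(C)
A = ½·a·b·sin(C) = ½·5·15·sin(115°)
sin(115°) ≈ 0.906308
A ≈ ½·75·0.906308 = 37.5·0.906308 ≈ 33.9865

Area = 33.99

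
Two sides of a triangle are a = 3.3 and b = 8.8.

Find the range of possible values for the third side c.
Triangle inequality: |a − b| < c < a + b
|a − b| = |3.3 − 8.8| = 5.5
a + b = 3.3 + 8.8 = 12.1

5.5 < c < 12.1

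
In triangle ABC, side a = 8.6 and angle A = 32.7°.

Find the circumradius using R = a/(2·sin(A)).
R = a/(2·sin(A)) = 8.6/(2·sin(32.7°))
sin(32.7°) ≈ 0.54024
R ≈ 8.6/(2·0.54024) = 8.6/1.08048 ≈ 7.95942

R = 7.959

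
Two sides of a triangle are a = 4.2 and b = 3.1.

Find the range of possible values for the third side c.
Triangle inequality: |a − b| < c < a + b
|a − b| = |4.2 − 3.1| = 1.1
a + b = 4.2 + 3.1 = 7.3

1.1 < c < 7.3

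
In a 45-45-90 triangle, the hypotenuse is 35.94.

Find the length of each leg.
In a 45-45-90 triangle hypotenuse = leg·√2, so leg = hypotenuse/√2.
Leg = 35.94/√2 ≈ 35.94/1.41421 ≈ 25.4134

Each leg = 25.41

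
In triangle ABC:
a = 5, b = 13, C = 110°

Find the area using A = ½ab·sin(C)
A = ½·a·b·sin(C) = ½·5·13·sin(110°)
sin(110°) ≈ 0.939693
A ≈ ½·65·0.939693 = 32.5·0.939693 ≈ 30.54

Area = 30.54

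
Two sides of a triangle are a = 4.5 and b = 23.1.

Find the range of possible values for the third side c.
Triangle inequality: |a − b| < c < a + b
|a − b| = |4.5 − 23.1| = 18.6
a + b = 4.5 + 23.1 = 27.6

18.6 < c < 27.6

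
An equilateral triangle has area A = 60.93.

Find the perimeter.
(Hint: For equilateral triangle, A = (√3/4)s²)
A = (√3/4)s²  ⇒  s² = 4A/√3 = 4·60.93/√3 = 243.72/1.73205 ≈ 140.712
s ≈ √140.712 ≈ 11.8622
Perimeter = 3s ≈ 3·11.8622 ≈ 35.5866

Perimeter = 35.59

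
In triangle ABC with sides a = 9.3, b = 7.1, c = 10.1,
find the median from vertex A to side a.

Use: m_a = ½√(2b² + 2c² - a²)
m_a = ½√(2·7.1² + 2·10.1² − 9.3²) = ½√(2·50.41 + 2·102.01 − 86.49) = ½√(100.82 + 204.02 − 86.49) = ½√218.35
√218.35 ≈ 14.7767, so m_a ≈ 7.38834

m_a = 7.388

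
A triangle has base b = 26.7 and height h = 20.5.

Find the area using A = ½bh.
A = ½·b·h = ½·26.7·20.5 = ½·547.35 = 273.675

Area = 273.675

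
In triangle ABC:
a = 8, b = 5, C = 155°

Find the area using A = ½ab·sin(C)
A = ½·a·b·sin(C) = ½·8·5·sin(155°)
sin(155°) ≈ 0.422618
A ≈ ½·40·0.422618 = 20·0.422618 ≈ 8.45237

Area = 8.452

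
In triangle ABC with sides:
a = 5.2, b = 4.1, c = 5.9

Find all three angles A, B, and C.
Law of cosines for each angle (a² = 27.04, b² = 16.81, c² = 34.81):
cos(A) = (b² + c² − a²)/(2bc) = (16.81 + 34.81 − 27.04)/(2·4.1·5.9) = 24.58/48.38 ≈ 0.508061  ⇒  A ≈ 59.4652°
cos(B) = (a² + c² − b²)/(2ac) = (27.04 + 34.81 − 16.81)/(2·5.2·5.9) = 45.04/61.36 ≈ 0.734029  ⇒  B ≈ 42.7748°
cos(C) = (a² + b² − c²)/(2ab) = (27.04 + 16.81 − 34.81)/(2·5.2·4.1) = 9.04/42.64 ≈ 0.212008  ⇒  C ≈ 77.76°
Check: A + B + C ≈ 180°

A = 59.47°, B = 42.77°, C = 77.76°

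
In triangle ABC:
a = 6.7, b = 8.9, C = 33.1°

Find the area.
Two sides and the included angle (SAS): A = ½·a·b·sin(C) = ½·6.7·8.9·sin(33.1°)
sin(33.1°) ≈ 0.546102
A ≈ ½·59.63·0.546102 = 29.815·0.546102 ≈ 16.282

Area = 16.28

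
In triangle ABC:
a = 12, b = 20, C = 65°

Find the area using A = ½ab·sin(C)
A = ½·a·b·sin(C) = ½·12·20·sin(65°)
sin(65°) ≈ 0.906308
A ≈ ½·240·0.906308 = 120·0.906308 ≈ 108.757

Area = 108.8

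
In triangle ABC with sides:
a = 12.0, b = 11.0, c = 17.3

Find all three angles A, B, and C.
Law of cosines for each angle (a² = 144, b² = 121, c² = 299.29):
cos(A) = (b² + c² − a²)/(2bc) = (121 + 299.29 − 144)/(2·11.0·17.3) = 276.29/380.6 ≈ 0.725933  ⇒  A ≈ 43.4535°
cos(B) = (a² + c² − b²)/(2ac) = (144 + 299.29 − 121)/(2·12.0·17.3) = 322.29/415.2 ≈ 0.776228  ⇒  B ≈ 39.0835°
cos(C) = (a² + b² − c²)/(2ab) = (144 + 121 − 299.29)/(2·12.0·11.0) = -34.29/264 ≈ -0.129886  ⇒  C ≈ 97.463°
Check: A + B + C ≈ 180°

A = 43.45°, B = 39.08°, C = 97.46°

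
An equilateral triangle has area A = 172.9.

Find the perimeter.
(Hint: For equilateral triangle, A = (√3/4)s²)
A = (√3/4)s²  ⇒  s² = 4A/√3 = 4·172.9/√3 = 691.6/1.73205 ≈ 399.295
s ≈ √399.295 ≈ 19.9824
Perimeter = 3s ≈ 3·19.9824 ≈ 59.9471

Perimeter = 59.95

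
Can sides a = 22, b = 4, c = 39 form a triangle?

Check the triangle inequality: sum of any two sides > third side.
a + b vs c: 22 + 4 = 26 ≤ 39  ✗
a + c vs b: 22 + 39 = 61 > 4  ✓
b + c vs a: 4 + 39 = 43 > 22  ✓

No: 22 + 4 = 26 is not > 39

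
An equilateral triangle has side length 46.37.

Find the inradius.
r = Area/s with s the semi-perimeter.
Area = (√3/4)·46.37² = (√3/4)·2150.1769 ≈ 0.433013·2150.1769 ≈ 931.054
s = 3·46.37/2 = 69.555
r ≈ 931.054/69.555 ≈ 13.3859
(Equivalently r = side/(2√3) = 46.37/3.4641 ≈ 13.3859.)

r = 13.39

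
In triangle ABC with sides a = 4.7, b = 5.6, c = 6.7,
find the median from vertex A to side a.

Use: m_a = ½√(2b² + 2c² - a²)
m_a = ½√(2·5.6² + 2·6.7² − 4.7²) = ½√(2·31.36 + 2·44.89 − 22.09) = ½√(62.72 + 89.78 − 22.09) = ½√130.41
√130.41 ≈ 11.4197, so m_a ≈ 5.70986

m_a = 5.71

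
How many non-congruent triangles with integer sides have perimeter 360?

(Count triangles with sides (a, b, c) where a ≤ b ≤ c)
Let a ≤ b ≤ c with a + b + c = 360. The only binding inequality is a + b > c, i.e. 360 − c > c, so c < 360/2; and c ≥ 360/3 since c is the largest side.
So 120 ≤ c ≤ 179. For each c, b runs from ⌈(360 − c)/2⌉ up to c (then a = 360 − b − c satisfies 1 ≤ a ≤ b automatically), giving c − ⌈(360 − c)/2⌉ + 1 choices.
Summing over c: 1 + 2 + 4 + 5 + … + 88 + 89  (60 terms, c = 120, …, 179) = 2700
Check (closed form: nearest integer to p²/48 for even p, (p+3)²/48 for odd p): 360²/48 = 129600/48 ≈ 2700.00 → 2700

2700 triangles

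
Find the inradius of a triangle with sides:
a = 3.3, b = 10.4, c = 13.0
r = Area/s where s is the semi-perimeter.
s = (3.3 + 10.4 + 13.0)/2 = 26.7/2 = 13.35
Area = √(s(s−a)(s−b)(s−c)) = √(13.35·10.05·2.95·0.35) ≈ √138.528 ≈ 11.7698
r ≈ 11.7698/13.35 ≈ 0.881632

r = 0.8816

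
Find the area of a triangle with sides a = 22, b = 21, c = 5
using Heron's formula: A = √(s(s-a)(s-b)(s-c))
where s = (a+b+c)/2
s = (22 + 21 + 5)/2 = 48/2 = 24
s − a = 2, s − b = 3, s − c = 19
s(s−a)(s−b)(s−c) = 24·2·3·19 = 2736
Area = √2736 ≈ 52.3068

s = 24.0, Area = 52.31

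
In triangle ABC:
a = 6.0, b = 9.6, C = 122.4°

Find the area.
Two sides and the included angle (SAS): A = ½·a·b·sin(C) = ½·6.0·9.6·sin(122.4°)
sin(122.4°) ≈ 0.844328
A ≈ ½·57.6·0.844328 = 28.8·0.844328 ≈ 24.3166

Area = 24.32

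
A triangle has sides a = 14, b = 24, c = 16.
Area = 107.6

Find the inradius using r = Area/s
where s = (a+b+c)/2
s = (14 + 24 + 16)/2 = 54/2 = 27
r = Area/s = 107.6/27 ≈ 3.98519

r = 3.985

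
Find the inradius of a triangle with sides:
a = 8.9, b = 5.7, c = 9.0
r = Area/s where s is the semi-perimeter.
s = (8.9 + 5.7 + 9.0)/2 = 23.6/2 = 11.8
Area = √(s(s−a)(s−b)(s−c)) = √(11.8·2.9·6.1·2.8) ≈ √584.478 ≈ 24.176
r ≈ 24.176/11.8 ≈ 2.04881

r = 2.049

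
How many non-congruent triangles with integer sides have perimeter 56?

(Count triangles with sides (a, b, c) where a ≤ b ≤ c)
Let a ≤ b ≤ c with a + b + c = 56. The only binding inequality is a + b > c, i.e. 56 − c > c, so c < 56/2; and c ≥ 56/3 since c is the largest side.
So 19 ≤ c ≤ 27. For each c, b runs from ⌈(56 − c)/2⌉ up to c (then a = 56 − b − c satisfies 1 ≤ a ≤ b automatically), giving c − ⌈(56 − c)/2⌉ + 1 choices.
Summing over c: 1 + 3 + 4 + 6 + 7 + 9 + 10 + 12 + 13 = 65
Check (closed form: nearest integer to p²/48 for even p, (p+3)²/48 for odd p): 56²/48 = 3136/48 ≈ 65.33 → 65

65 triangles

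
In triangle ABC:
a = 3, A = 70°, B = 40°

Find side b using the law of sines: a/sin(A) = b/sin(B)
a/sin(A) = b/sin(B)  ⇒  b = a·sin(B)/sin(A) = 3·sin(40°)/sin(70°)
sin(40°) ≈ 0.642788, sin(70°) ≈ 0.939693
b ≈ 3·0.642788/0.939693 ≈ 1.92836/0.939693 ≈ 2.05212

b = 2.052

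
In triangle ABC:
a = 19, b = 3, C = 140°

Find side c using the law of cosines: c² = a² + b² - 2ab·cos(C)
c² = 19² + 3² − 2·19·3·cos(140°)
cos(140°) ≈ -0.766044
c² ≈ 361 + 9 − 114·(-0.766044) ≈ 370 + 87.3291 ≈ 457.329
c ≈ √457.329 ≈ 21.3853

c = 21.39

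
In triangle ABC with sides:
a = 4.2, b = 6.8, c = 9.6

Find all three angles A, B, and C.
Law of cosines for each angle (a² = 17.64, b² = 46.24, c² = 92.16):
cos(A) = (b² + c² − a²)/(2bc) = (46.24 + 92.16 − 17.64)/(2·6.8·9.6) = 120.76/130.56 ≈ 0.924939  ⇒  A ≈ 22.3409°
cos(B) = (a² + c² − b²)/(2ac) = (17.64 + 92.16 − 46.24)/(2·4.2·9.6) = 63.56/80.64 ≈ 0.788194  ⇒  B ≈ 37.9829°
cos(C) = (a² + b² − c²)/(2ab) = (17.64 + 46.24 − 92.16)/(2·4.2·6.8) = -28.28/57.12 ≈ -0.495098  ⇒  C ≈ 119.676°
Check: A + B + C ≈ 180°

A = 22.34°, B = 37.98°, C = 119.7°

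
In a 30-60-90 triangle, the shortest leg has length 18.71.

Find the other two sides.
In a 30-60-90 triangle the sides are in ratio 1 : √3 : 2 (short leg : long leg : hypotenuse).
Long leg = 18.71·√3 ≈ 18.71·1.73205 ≈ 32.4067
Hypotenuse = 2·18.71 = 37.42

Long leg = 18.71√3 = 32.41, Hypotenuse = 37.42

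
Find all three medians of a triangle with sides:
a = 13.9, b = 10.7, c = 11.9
Median formula: m_a = ½√(2b² + 2c² − a²) (and cyclically). a² = 193.21, b² = 114.49, c² = 141.61.
m_a = ½√(2·114.49 + 2·141.61 − 193.21) = ½√318.99 ≈ ½·17.8603 ≈ 8.93015
m_b = ½√(2·193.21 + 2·141.61 − 114.49) = ½√555.15 ≈ ½·23.5616 ≈ 11.7808
m_c = ½√(2·193.21 + 2·114.49 − 141.61) = ½√473.79 ≈ ½·21.7667 ≈ 10.8834

m_a = 8.93, m_b = 11.78, m_c = 10.88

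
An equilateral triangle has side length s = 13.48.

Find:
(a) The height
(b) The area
(a) The height splits the triangle into two 30-60-90 halves: h = s·√3/2 = 13.48·1.73205/2 ≈ 23.348/2 ≈ 11.674
(b) Area = (√3/4)·s² = (√3/4)·13.48² = (√3/4)·181.7104 ≈ 0.433013·181.7104 ≈ 78.6829

Height = 11.67, Area = 78.68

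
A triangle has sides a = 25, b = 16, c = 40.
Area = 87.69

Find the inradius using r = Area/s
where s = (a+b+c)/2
s = (25 + 16 + 40)/2 = 81/2 = 40.5
r = Area/s = 87.69/40.5 ≈ 2.16519

r = 2.165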